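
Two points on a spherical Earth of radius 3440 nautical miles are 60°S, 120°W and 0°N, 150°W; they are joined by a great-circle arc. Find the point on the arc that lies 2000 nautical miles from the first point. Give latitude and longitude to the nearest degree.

Convert each endpoint to a unit vector on the sphere (x = cos φ cos λ, y = cos φ sin λ, z = sin φ).
The central angle between the endpoints is δ = arccos(p₁·p₂) ≈ 1.123 rad (64.3°). The total great-circle distance is δ·R ≈ 1.123 × 3440 ≈ 3863 nmi, so the target fraction is f = 2000/3863 ≈ 0.518.
Interpolate at f ≈ 0.518 with slerp weights a = sin((1−f)δ)/sin δ ≈ 0.572, b = sin(fδ)/sin δ ≈ 0.609.
p = a·p₁ + b·p₂ ≈ (-0.671, -0.552, -0.495); φ = arcsin(p_z) ≈ -29.69°, λ = atan2(p_y, p_x) ≈ -140.53°.

≈ 30°S, 141°W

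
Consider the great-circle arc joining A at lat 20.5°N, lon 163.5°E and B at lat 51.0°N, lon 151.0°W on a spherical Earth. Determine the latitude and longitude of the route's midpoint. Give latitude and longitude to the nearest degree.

≈ lat 38°N, lon 178°W

Convert each endpoint to a unit vector on the sphere (x = cos φ cos λ, y = cos φ sin λ, z = sin φ).
The central angle between the endpoints is δ = arccos(p₁·p₂) ≈ 0.816 rad (46.7°).
Interpolate at f = 1/2 with slerp weights a = sin((1−f)δ)/sin δ ≈ 0.545, b = sin(fδ)/sin δ ≈ 0.545.
p = a·p₁ + b·p₂ ≈ (-0.789, -0.021, 0.614); φ = arcsin(p_z) ≈ 37.88°, λ = atan2(p_y, p_x) ≈ -178.45°.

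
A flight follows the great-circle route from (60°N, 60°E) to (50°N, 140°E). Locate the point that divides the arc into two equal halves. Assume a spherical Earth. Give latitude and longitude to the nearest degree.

Write both endpoints as unit vectors p₁, p₂ with components (cos φ cos λ, cos φ sin λ, sin φ).
The central angle between the endpoints is δ = arccos(p₁·p₂) ≈ 0.768 rad (44.0°).
Interpolate at f = 1/2 with slerp weights a = sin((1−f)δ)/sin δ ≈ 0.539, b = sin(fδ)/sin δ ≈ 0.539.
p = a·p₁ + b·p₂ ≈ (-0.131, 0.456, 0.880); φ = arcsin(p_z) ≈ 61.66°, λ = atan2(p_y, p_x) ≈ 105.99°.

≈ (62°N, 106°E)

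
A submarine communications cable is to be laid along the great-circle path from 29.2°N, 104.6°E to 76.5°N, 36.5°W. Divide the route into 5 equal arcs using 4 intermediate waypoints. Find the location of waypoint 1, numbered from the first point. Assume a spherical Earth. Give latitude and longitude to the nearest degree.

Write both endpoints as unit vectors p₁, p₂ with components (cos φ cos λ, cos φ sin λ, sin φ).
The central angle between the endpoints is δ = arccos(p₁·p₂) ≈ 1.250 rad (71.6°).
Interpolate at f = 1/5 with slerp weights a = sin((1−f)δ)/sin δ ≈ 0.887, b = sin(fδ)/sin δ ≈ 0.261.
p = a·p₁ + b·p₂ ≈ (-0.146, 0.713, 0.686); φ = arcsin(p_z) ≈ 43.31°, λ = atan2(p_y, p_x) ≈ 101.59°.

≈ 43°N, 102°E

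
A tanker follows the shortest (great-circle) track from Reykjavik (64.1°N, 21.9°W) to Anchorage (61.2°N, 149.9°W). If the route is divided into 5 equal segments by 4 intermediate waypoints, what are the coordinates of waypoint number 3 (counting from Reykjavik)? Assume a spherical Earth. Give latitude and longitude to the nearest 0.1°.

Write both endpoints as unit vectors p₁, p₂ with components (cos φ cos λ, cos φ sin λ, sin φ).
The central angle between the endpoints is δ = arccos(p₁·p₂) ≈ 0.852 rad (48.8°).
Interpolate at f = 3/5 with slerp weights a = sin((1−f)δ)/sin δ ≈ 0.444, b = sin(fδ)/sin δ ≈ 0.650.
p = a·p₁ + b·p₂ ≈ (-0.091, -0.229, 0.969); φ = arcsin(p_z) ≈ 75.71°, λ = atan2(p_y, p_x) ≈ -111.62°.

≈ 75.7°N, 111.6°W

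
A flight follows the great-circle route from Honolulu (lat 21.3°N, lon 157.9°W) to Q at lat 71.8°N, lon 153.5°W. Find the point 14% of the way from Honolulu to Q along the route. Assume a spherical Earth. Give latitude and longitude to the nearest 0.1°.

Convert each endpoint to a unit vector on the sphere (x = cos φ cos λ, y = cos φ sin λ, z = sin φ).
The central angle between the endpoints is δ = arccos(p₁·p₂) ≈ 0.883 rad (50.6°).
Interpolate at f = 0.14 with slerp weights a = sin((1−f)δ)/sin δ ≈ 0.891, b = sin(fδ)/sin δ ≈ 0.160.
p = a·p₁ + b·p₂ ≈ (-0.814, -0.335, 0.475); φ = arcsin(p_z) ≈ 28.38°, λ = atan2(p_y, p_x) ≈ -157.65°.

≈ lat 28.4°N, lon 157.7°W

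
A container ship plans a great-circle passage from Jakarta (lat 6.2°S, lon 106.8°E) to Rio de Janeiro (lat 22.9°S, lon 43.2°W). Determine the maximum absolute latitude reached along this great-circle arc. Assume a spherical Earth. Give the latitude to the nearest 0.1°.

The great circle lies in the plane with unit normal n̂ = (p₁ × p₂)/|p₁ × p₂|.
Here n̂_z ≈ -0.694; the vertex latitude is φ_max = arccos|n̂_z| ≈ 46.1°.
Check via Clairaut: cos φ_max = |cos φ₁| · sin C = cos(6.2°)·sin(135.8°) ≈ 0.694, again giving ≈ 46.1°.

≈ 46.1°S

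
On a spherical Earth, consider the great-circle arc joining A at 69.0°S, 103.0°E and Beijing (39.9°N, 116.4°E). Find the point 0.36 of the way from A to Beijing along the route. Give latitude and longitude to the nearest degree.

≈ 30°S, 111°E

Convert each endpoint to a unit vector on the sphere (x = cos φ cos λ, y = cos φ sin λ, z = sin φ).
The central angle between the endpoints is δ = arccos(p₁·p₂) ≈ 1.909 rad (109.4°).
Interpolate at f = 0.36 with slerp weights a = sin((1−f)δ)/sin δ ≈ 0.996, b = sin(fδ)/sin δ ≈ 0.672.
p = a·p₁ + b·p₂ ≈ (-0.310, 0.810, -0.499); φ = arcsin(p_z) ≈ -29.90°, λ = atan2(p_y, p_x) ≈ 110.93°.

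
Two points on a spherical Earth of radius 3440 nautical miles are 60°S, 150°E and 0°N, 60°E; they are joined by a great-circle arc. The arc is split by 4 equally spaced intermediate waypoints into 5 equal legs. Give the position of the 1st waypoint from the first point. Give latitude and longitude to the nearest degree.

≈ 55°S, 117°E

The haversine formula gives a central angle δ ≈ 1.571 rad (90.0°) between the endpoints.
Interpolate at f = 1/5 with slerp weights a = sin((1−f)δ)/sin δ ≈ 0.951, b = sin(fδ)/sin δ ≈ 0.309.
p = a·p₁ + b·p₂ ≈ (-0.257, 0.505, -0.824); φ = arcsin(p_z) ≈ -55.45°, λ = atan2(p_y, p_x) ≈ 116.98°.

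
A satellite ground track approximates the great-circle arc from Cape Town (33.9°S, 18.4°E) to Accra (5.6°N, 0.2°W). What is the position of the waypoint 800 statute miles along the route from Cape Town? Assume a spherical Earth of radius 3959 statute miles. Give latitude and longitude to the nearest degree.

≈ 24°S, 13°E

Convert each endpoint to a unit vector on the sphere (x = cos φ cos λ, y = cos φ sin λ, z = sin φ).
The central angle between the endpoints is δ = arccos(p₁·p₂) ≈ 0.755 rad (43.2°). The total great-circle distance is δ·R ≈ 0.755 × 3959 ≈ 2988 mi, so the target fraction is f = 800/2988 ≈ 0.268.
Interpolate at f ≈ 0.268 with slerp weights a = sin((1−f)δ)/sin δ ≈ 0.766, b = sin(fδ)/sin δ ≈ 0.293.
p = a·p₁ + b·p₂ ≈ (0.895, 0.200, -0.399); φ = arcsin(p_z) ≈ -23.50°, λ = atan2(p_y, p_x) ≈ 12.58°.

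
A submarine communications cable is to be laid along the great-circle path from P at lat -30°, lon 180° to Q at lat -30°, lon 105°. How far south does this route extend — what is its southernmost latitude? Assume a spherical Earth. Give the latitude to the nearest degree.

≈ -36°

The great circle lies in the plane with unit normal n̂ = (p₁ × p₂)/|p₁ × p₂|.
Here n̂_z ≈ -0.809; the vertex latitude is φ_max = arccos|n̂_z| ≈ 36.0°.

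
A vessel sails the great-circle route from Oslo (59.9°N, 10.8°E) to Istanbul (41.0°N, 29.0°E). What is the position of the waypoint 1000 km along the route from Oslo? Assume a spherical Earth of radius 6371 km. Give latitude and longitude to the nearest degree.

≈ 53°N, 20°E

The haversine formula gives a central angle δ ≈ 0.384 rad (22.0°) between the endpoints. The total great-circle distance is δ·R ≈ 0.384 × 6371 ≈ 2447 km, so the target fraction is f = 1000/2447 ≈ 0.409.
Interpolate at f ≈ 0.409 with slerp weights a = sin((1−f)δ)/sin δ ≈ 0.601, b = sin(fδ)/sin δ ≈ 0.417.
p = a·p₁ + b·p₂ ≈ (0.571, 0.209, 0.794); φ = arcsin(p_z) ≈ 52.52°, λ = atan2(p_y, p_x) ≈ 20.10°.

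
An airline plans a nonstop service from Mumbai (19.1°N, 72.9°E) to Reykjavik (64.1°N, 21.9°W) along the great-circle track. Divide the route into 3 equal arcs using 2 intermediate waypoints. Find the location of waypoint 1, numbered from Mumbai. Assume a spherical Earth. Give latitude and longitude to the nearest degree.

≈ 41°N, 58°E

Convert each endpoint to a unit vector on the sphere (x = cos φ cos λ, y = cos φ sin λ, z = sin φ).
The central angle between the endpoints is δ = arccos(p₁·p₂) ≈ 1.308 rad (74.9°).
Interpolate at f = 1/3 with slerp weights a = sin((1−f)δ)/sin δ ≈ 0.793, b = sin(fδ)/sin δ ≈ 0.437.
p = a·p₁ + b·p₂ ≈ (0.398, 0.645, 0.653); φ = arcsin(p_z) ≈ 40.76°, λ = atan2(p_y, p_x) ≈ 58.35°.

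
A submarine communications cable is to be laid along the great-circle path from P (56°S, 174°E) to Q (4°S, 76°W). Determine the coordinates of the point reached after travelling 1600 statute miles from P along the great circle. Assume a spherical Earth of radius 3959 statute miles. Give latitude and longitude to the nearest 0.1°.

From cos δ = sin φ₁ sin φ₂ + cos φ₁ cos φ₂ cos Δλ, the central angle is δ ≈ 1.704 rad (97.6°). The total great-circle distance is δ·R ≈ 1.704 × 3959 ≈ 6747 mi, so the target fraction is f = 1600/6747 ≈ 0.237.
Interpolate at f ≈ 0.237 with slerp weights a = sin((1−f)δ)/sin δ ≈ 0.972, b = sin(fδ)/sin δ ≈ 0.397.
p = a·p₁ + b·p₂ ≈ (-0.445, -0.327, -0.834); φ = arcsin(p_z) ≈ -56.48°, λ = atan2(p_y, p_x) ≈ -143.67°.

≈ (56.5°S, 143.7°W)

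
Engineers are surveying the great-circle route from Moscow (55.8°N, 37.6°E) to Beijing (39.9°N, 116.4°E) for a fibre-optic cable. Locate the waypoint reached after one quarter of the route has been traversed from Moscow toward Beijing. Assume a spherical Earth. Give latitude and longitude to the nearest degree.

Write both endpoints as unit vectors p₁, p₂ with components (cos φ cos λ, cos φ sin λ, sin φ).
The central angle between the endpoints is δ = arccos(p₁·p₂) ≈ 0.909 rad (52.1°).
Interpolate at f = 1/4 with slerp weights a = sin((1−f)δ)/sin δ ≈ 0.799, b = sin(fδ)/sin δ ≈ 0.286.
p = a·p₁ + b·p₂ ≈ (0.258, 0.470, 0.844); φ = arcsin(p_z) ≈ 57.55°, λ = atan2(p_y, p_x) ≈ 61.22°.

≈ (58°N, 61°E)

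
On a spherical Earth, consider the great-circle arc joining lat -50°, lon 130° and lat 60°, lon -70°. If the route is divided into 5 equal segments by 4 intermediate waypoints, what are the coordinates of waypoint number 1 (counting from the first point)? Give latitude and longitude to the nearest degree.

≈ lat -22°, lon 153°

Convert each endpoint to a unit vector on the sphere (x = cos φ cos λ, y = cos φ sin λ, z = sin φ).
The central angle between the endpoints is δ = arccos(p₁·p₂) ≈ 2.878 rad (164.9°).
Interpolate at f = 1/5 with slerp weights a = sin((1−f)δ)/sin δ ≈ 2.855, b = sin(fδ)/sin δ ≈ 2.088.
p = a·p₁ + b·p₂ ≈ (-0.822, 0.425, -0.379); φ = arcsin(p_z) ≈ -22.24°, λ = atan2(p_y, p_x) ≈ 152.69°.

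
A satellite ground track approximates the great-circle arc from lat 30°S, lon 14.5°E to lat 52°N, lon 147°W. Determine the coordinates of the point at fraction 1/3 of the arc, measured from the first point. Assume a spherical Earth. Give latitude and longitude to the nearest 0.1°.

≈ lat 17.0°N, lon 6.9°W

The haversine formula gives a central angle δ ≈ 2.690 rad (154.1°) between the endpoints.
Interpolate at f = 1/3 with slerp weights a = sin((1−f)δ)/sin δ ≈ 2.234, b = sin(fδ)/sin δ ≈ 1.789.
p = a·p₁ + b·p₂ ≈ (0.949, -0.116, 0.293); φ = arcsin(p_z) ≈ 17.03°, λ = atan2(p_y, p_x) ≈ -6.94°.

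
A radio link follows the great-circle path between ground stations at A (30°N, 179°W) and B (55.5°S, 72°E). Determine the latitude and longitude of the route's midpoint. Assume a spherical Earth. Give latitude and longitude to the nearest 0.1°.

The haversine formula gives a central angle δ ≈ 2.179 rad (124.9°) between the endpoints.
Interpolate at f = 1/2 with slerp weights a = sin((1−f)δ)/sin δ ≈ 1.081, b = sin(fδ)/sin δ ≈ 1.081.
p = a·p₁ + b·p₂ ≈ (-0.747, 0.566, -0.350); φ = arcsin(p_z) ≈ -20.50°, λ = atan2(p_y, p_x) ≈ 142.84°.

≈ (20.5°S, 142.8°E)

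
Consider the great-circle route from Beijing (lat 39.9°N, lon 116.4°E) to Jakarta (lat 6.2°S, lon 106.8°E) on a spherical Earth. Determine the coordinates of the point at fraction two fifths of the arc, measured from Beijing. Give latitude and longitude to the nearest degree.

≈ lat 22°N, lon 112°E

Convert each endpoint to a unit vector on the sphere (x = cos φ cos λ, y = cos φ sin λ, z = sin φ).
The central angle between the endpoints is δ = arccos(p₁·p₂) ≈ 0.819 rad (46.9°).
Interpolate at f = 2/5 with slerp weights a = sin((1−f)δ)/sin δ ≈ 0.646, b = sin(fδ)/sin δ ≈ 0.441.
p = a·p₁ + b·p₂ ≈ (-0.347, 0.863, 0.367); φ = arcsin(p_z) ≈ 21.52°, λ = atan2(p_y, p_x) ≈ 111.90°.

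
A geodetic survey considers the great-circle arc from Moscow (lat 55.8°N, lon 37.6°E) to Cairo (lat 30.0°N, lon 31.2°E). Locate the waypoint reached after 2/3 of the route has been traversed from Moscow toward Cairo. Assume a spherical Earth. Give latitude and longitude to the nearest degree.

From cos δ = sin φ₁ sin φ₂ + cos φ₁ cos φ₂ cos Δλ, the central angle is δ ≈ 0.457 rad (26.2°).
Interpolate at f = 2/3 with slerp weights a = sin((1−f)δ)/sin δ ≈ 0.344, b = sin(fδ)/sin δ ≈ 0.680.
p = a·p₁ + b·p₂ ≈ (0.657, 0.423, 0.624); φ = arcsin(p_z) ≈ 38.63°, λ = atan2(p_y, p_x) ≈ 32.78°.

≈ lat 39°N, lon 33°E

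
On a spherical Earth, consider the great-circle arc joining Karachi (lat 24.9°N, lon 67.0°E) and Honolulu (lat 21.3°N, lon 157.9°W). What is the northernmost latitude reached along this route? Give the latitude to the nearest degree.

The great circle lies in the plane with unit normal n̂ = (p₁ × p₂)/|p₁ × p₂|.
Here n̂_z ≈ +0.666; the vertex latitude is φ_max = arccos|n̂_z| ≈ 48.2°.

≈ 48°N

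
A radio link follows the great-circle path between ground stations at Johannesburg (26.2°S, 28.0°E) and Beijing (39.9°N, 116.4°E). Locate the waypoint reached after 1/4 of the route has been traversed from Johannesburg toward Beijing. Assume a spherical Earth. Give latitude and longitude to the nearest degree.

≈ (9°S, 49°E)

From cos δ = sin φ₁ sin φ₂ + cos φ₁ cos φ₂ cos Δλ, the central angle is δ ≈ 1.838 rad (105.3°).
Interpolate at f = 1/4 with slerp weights a = sin((1−f)δ)/sin δ ≈ 1.018, b = sin(fδ)/sin δ ≈ 0.460.
p = a·p₁ + b·p₂ ≈ (0.649, 0.745, -0.154); φ = arcsin(p_z) ≈ -8.88°, λ = atan2(p_y, p_x) ≈ 48.91°.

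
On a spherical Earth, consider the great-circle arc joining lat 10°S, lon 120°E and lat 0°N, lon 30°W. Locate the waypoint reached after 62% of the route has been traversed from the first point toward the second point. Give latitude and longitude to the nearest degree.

≈ lat 16°S, lon 25°E

From cos δ = sin φ₁ sin φ₂ + cos φ₁ cos φ₂ cos Δλ, the central angle is δ ≈ 2.592 rad (148.5°).
Interpolate at f = 0.62 with slerp weights a = sin((1−f)δ)/sin δ ≈ 1.596, b = sin(fδ)/sin δ ≈ 1.914.
p = a·p₁ + b·p₂ ≈ (0.872, 0.404, -0.277); φ = arcsin(p_z) ≈ -16.09°, λ = atan2(p_y, p_x) ≈ 24.88°.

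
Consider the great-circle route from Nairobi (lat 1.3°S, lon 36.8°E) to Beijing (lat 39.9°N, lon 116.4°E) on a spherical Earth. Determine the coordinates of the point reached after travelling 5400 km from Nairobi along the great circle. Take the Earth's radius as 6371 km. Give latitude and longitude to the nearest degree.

≈ lat 28°N, lon 77°E

From cos δ = sin φ₁ sin φ₂ + cos φ₁ cos φ₂ cos Δλ, the central angle is δ ≈ 1.447 rad (82.9°). The total great-circle distance is δ·R ≈ 1.447 × 6371 ≈ 9216 km, so the target fraction is f = 5400/9216 ≈ 0.586.
Interpolate at f ≈ 0.586 with slerp weights a = sin((1−f)δ)/sin δ ≈ 0.568, b = sin(fδ)/sin δ ≈ 0.756.
p = a·p₁ + b·p₂ ≈ (0.197, 0.859, 0.472); φ = arcsin(p_z) ≈ 28.15°, λ = atan2(p_y, p_x) ≈ 77.08°.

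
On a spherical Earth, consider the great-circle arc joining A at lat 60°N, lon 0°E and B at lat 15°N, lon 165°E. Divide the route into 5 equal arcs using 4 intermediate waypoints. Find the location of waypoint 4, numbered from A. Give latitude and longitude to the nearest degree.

≈ lat 36°N, lon 162°E

Convert each endpoint to a unit vector on the sphere (x = cos φ cos λ, y = cos φ sin λ, z = sin φ).
The central angle between the endpoints is δ = arccos(p₁·p₂) ≈ 1.816 rad (104.0°).
Interpolate at f = 4/5 with slerp weights a = sin((1−f)δ)/sin δ ≈ 0.366, b = sin(fδ)/sin δ ≈ 1.024.
p = a·p₁ + b·p₂ ≈ (-0.772, 0.256, 0.582); φ = arcsin(p_z) ≈ 35.59°, λ = atan2(p_y, p_x) ≈ 161.66°.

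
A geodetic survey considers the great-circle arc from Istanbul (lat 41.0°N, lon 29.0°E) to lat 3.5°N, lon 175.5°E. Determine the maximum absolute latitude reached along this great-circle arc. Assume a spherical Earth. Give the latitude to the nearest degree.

≈ 59°N

The great circle lies in the plane with unit normal n̂ = (p₁ × p₂)/|p₁ × p₂|.
Here n̂_z ≈ +0.514; the vertex latitude is φ_max = arccos|n̂_z| ≈ 59.1°.
Check via Clairaut: cos φ_max = |cos φ₁| · sin C = cos(41.0°)·sin(42.9°) ≈ 0.514, again giving ≈ 59.1°.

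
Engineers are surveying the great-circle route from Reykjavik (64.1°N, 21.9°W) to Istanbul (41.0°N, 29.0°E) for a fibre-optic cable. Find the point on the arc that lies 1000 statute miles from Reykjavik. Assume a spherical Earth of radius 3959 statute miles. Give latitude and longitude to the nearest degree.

≈ 58°N, 5°E

Write both endpoints as unit vectors p₁, p₂ with components (cos φ cos λ, cos φ sin λ, sin φ).
The central angle between the endpoints is δ = arccos(p₁·p₂) ≈ 0.647 rad (37.1°). The total great-circle distance is δ·R ≈ 0.647 × 3959 ≈ 2560 mi, so the target fraction is f = 1000/2560 ≈ 0.391.
Interpolate at f ≈ 0.391 with slerp weights a = sin((1−f)δ)/sin δ ≈ 0.637, b = sin(fδ)/sin δ ≈ 0.415.
p = a·p₁ + b·p₂ ≈ (0.532, 0.048, 0.845); φ = arcsin(p_z) ≈ 57.71°, λ = atan2(p_y, p_x) ≈ 5.15°.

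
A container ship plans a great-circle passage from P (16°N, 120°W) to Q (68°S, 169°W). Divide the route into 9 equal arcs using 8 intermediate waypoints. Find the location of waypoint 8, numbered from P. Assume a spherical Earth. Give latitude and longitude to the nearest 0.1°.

Convert each endpoint to a unit vector on the sphere (x = cos φ cos λ, y = cos φ sin λ, z = sin φ).
The central angle between the endpoints is δ = arccos(p₁·p₂) ≈ 1.590 rad (91.1°).
Interpolate at f = 8/9 with slerp weights a = sin((1−f)δ)/sin δ ≈ 0.176, b = sin(fδ)/sin δ ≈ 0.988.
p = a·p₁ + b·p₂ ≈ (-0.448, -0.217, -0.867); φ = arcsin(p_z) ≈ -60.16°, λ = atan2(p_y, p_x) ≈ -154.15°.

≈ (60.2°S, 154.1°W)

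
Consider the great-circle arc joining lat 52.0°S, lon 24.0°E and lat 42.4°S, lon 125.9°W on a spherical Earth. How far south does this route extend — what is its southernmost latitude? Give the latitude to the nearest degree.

≈ 77°S

The great circle lies in the plane with unit normal n̂ = (p₁ × p₂)/|p₁ × p₂|.
Here n̂_z ≈ -0.230; the vertex latitude is φ_max = arccos|n̂_z| ≈ 76.7°.
Check via Clairaut: cos φ_max = |cos φ₁| · sin C = cos(52.0°)·sin(158.0°) ≈ 0.230, again giving ≈ 76.7°.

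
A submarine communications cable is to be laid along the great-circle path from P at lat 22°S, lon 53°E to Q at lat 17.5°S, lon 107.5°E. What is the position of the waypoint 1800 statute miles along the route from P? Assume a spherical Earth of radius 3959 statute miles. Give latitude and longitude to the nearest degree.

Write both endpoints as unit vectors p₁, p₂ with components (cos φ cos λ, cos φ sin λ, sin φ).
The central angle between the endpoints is δ = arccos(p₁·p₂) ≈ 0.894 rad (51.2°). The total great-circle distance is δ·R ≈ 0.894 × 3959 ≈ 3540 mi, so the target fraction is f = 1800/3540 ≈ 0.508.
Interpolate at f ≈ 0.508 with slerp weights a = sin((1−f)δ)/sin δ ≈ 0.546, b = sin(fδ)/sin δ ≈ 0.563.
p = a·p₁ + b·p₂ ≈ (0.143, 0.916, -0.374); φ = arcsin(p_z) ≈ -21.95°, λ = atan2(p_y, p_x) ≈ 81.13°.

≈ lat 22°S, lon 81°E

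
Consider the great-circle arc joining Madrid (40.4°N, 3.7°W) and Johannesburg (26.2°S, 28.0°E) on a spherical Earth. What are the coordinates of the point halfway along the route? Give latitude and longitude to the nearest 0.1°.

≈ 7.4°N, 13.5°E

From cos δ = sin φ₁ sin φ₂ + cos φ₁ cos φ₂ cos Δλ, the central angle is δ ≈ 1.271 rad (72.8°).
Interpolate at f = 1/2 with slerp weights a = sin((1−f)δ)/sin δ ≈ 0.621, b = sin(fδ)/sin δ ≈ 0.621.
p = a·p₁ + b·p₂ ≈ (0.964, 0.231, 0.128); φ = arcsin(p_z) ≈ 7.38°, λ = atan2(p_y, p_x) ≈ 13.48°.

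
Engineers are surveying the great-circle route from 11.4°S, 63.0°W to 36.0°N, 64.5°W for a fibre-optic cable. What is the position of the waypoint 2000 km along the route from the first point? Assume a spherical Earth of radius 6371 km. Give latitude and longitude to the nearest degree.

≈ 7°N, 64°W

Write both endpoints as unit vectors p₁, p₂ with components (cos φ cos λ, cos φ sin λ, sin φ).
The central angle between the endpoints is δ = arccos(p₁·p₂) ≈ 0.828 rad (47.4°). The total great-circle distance is δ·R ≈ 0.828 × 6371 ≈ 5273 km, so the target fraction is f = 2000/5273 ≈ 0.379.
Interpolate at f ≈ 0.379 with slerp weights a = sin((1−f)δ)/sin δ ≈ 0.667, b = sin(fδ)/sin δ ≈ 0.419.
p = a·p₁ + b·p₂ ≈ (0.443, -0.889, 0.115); φ = arcsin(p_z) ≈ 6.58°, λ = atan2(p_y, p_x) ≈ -63.51°.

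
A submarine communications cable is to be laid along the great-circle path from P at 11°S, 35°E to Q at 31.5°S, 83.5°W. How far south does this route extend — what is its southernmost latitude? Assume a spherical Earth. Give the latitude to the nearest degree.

The great circle lies in the plane with unit normal n̂ = (p₁ × p₂)/|p₁ × p₂|.
Here n̂_z ≈ -0.771; the vertex latitude is φ_max = arccos|n̂_z| ≈ 39.6°.
Check via Clairaut: cos φ_max = |cos φ₁| · sin C = cos(11.0°)·sin(128.2°) ≈ 0.771, again giving ≈ 39.6°.

≈ 40°S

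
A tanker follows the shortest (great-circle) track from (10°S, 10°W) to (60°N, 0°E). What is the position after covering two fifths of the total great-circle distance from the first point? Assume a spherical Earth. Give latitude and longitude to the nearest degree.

≈ (18°N, 7°W)

Write both endpoints as unit vectors p₁, p₂ with components (cos φ cos λ, cos φ sin λ, sin φ).
The central angle between the endpoints is δ = arccos(p₁·p₂) ≈ 1.230 rad (70.5°).
Interpolate at f = 2/5 with slerp weights a = sin((1−f)δ)/sin δ ≈ 0.714, b = sin(fδ)/sin δ ≈ 0.501.
p = a·p₁ + b·p₂ ≈ (0.943, -0.122, 0.310); φ = arcsin(p_z) ≈ 18.06°, λ = atan2(p_y, p_x) ≈ -7.38°.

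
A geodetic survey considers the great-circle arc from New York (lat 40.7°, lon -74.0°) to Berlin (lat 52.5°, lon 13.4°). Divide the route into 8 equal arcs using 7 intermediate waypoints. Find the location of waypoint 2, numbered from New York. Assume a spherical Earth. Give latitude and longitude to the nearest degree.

≈ lat 50°, lon -58°

Convert each endpoint to a unit vector on the sphere (x = cos φ cos λ, y = cos φ sin λ, z = sin φ).
The central angle between the endpoints is δ = arccos(p₁·p₂) ≈ 1.002 rad (57.4°).
Interpolate at f = 2/8 with slerp weights a = sin((1−f)δ)/sin δ ≈ 0.810, b = sin(fδ)/sin δ ≈ 0.294.
p = a·p₁ + b·p₂ ≈ (0.344, -0.549, 0.762); φ = arcsin(p_z) ≈ 49.63°, λ = atan2(p_y, p_x) ≈ -57.96°.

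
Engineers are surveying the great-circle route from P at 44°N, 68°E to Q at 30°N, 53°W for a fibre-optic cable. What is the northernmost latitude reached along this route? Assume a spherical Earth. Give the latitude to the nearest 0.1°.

The great circle lies in the plane with unit normal n̂ = (p₁ × p₂)/|p₁ × p₂|.
Here n̂_z ≈ -0.534; the vertex latitude is φ_max = arccos|n̂_z| ≈ 57.7°.
Check via Clairaut: cos φ_max = |cos φ₁| · sin C = cos(44.0°)·sin(48.0°) ≈ 0.534, again giving ≈ 57.7°.

≈ 57.7°N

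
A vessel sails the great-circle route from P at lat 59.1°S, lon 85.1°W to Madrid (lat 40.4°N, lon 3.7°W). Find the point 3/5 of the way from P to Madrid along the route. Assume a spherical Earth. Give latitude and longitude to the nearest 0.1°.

The haversine formula gives a central angle δ ≈ 2.092 rad (119.8°) between the endpoints.
Interpolate at f = 3/5 with slerp weights a = sin((1−f)δ)/sin δ ≈ 0.856, b = sin(fδ)/sin δ ≈ 1.096.
p = a·p₁ + b·p₂ ≈ (0.870, -0.492, -0.024); φ = arcsin(p_z) ≈ -1.39°, λ = atan2(p_y, p_x) ≈ -29.47°.

≈ lat 1.4°S, lon 29.5°W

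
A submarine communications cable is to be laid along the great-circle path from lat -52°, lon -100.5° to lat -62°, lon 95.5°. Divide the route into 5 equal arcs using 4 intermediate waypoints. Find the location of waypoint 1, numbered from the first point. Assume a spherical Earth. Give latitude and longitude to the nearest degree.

≈ lat -65°, lon -105°

From cos δ = sin φ₁ sin φ₂ + cos φ₁ cos φ₂ cos Δλ, the central angle is δ ≈ 1.140 rad (65.3°).
Interpolate at f = 1/5 with slerp weights a = sin((1−f)δ)/sin δ ≈ 0.870, b = sin(fδ)/sin δ ≈ 0.249.
p = a·p₁ + b·p₂ ≈ (-0.109, -0.411, -0.905); φ = arcsin(p_z) ≈ -64.87°, λ = atan2(p_y, p_x) ≈ -104.85°.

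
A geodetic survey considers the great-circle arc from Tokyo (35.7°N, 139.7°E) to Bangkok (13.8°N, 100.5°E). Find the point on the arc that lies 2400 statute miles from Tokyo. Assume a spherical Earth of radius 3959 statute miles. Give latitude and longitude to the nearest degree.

≈ (18°N, 106°E)

From cos δ = sin φ₁ sin φ₂ + cos φ₁ cos φ₂ cos Δλ, the central angle is δ ≈ 0.722 rad (41.4°). The total great-circle distance is δ·R ≈ 0.722 × 3959 ≈ 2859 mi, so the target fraction is f = 2400/2859 ≈ 0.839.
Interpolate at f ≈ 0.839 with slerp weights a = sin((1−f)δ)/sin δ ≈ 0.175, b = sin(fδ)/sin δ ≈ 0.862.
p = a·p₁ + b·p₂ ≈ (-0.261, 0.915, 0.308); φ = arcsin(p_z) ≈ 17.92°, λ = atan2(p_y, p_x) ≈ 105.92°.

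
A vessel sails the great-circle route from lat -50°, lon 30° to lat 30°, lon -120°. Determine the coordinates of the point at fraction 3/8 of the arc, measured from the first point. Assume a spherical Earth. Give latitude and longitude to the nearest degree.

≈ lat -44°, lon -57°

From cos δ = sin φ₁ sin φ₂ + cos φ₁ cos φ₂ cos Δλ, the central angle is δ ≈ 2.616 rad (149.9°).
Interpolate at f = 3/8 with slerp weights a = sin((1−f)δ)/sin δ ≈ 1.990, b = sin(fδ)/sin δ ≈ 1.657.
p = a·p₁ + b·p₂ ≈ (0.390, -0.603, -0.696); φ = arcsin(p_z) ≈ -44.08°, λ = atan2(p_y, p_x) ≈ -57.11°.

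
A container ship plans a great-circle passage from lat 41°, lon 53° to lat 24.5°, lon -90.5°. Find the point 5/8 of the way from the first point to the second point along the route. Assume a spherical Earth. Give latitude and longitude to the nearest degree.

Write both endpoints as unit vectors p₁, p₂ with components (cos φ cos λ, cos φ sin λ, sin φ).
The central angle between the endpoints is δ = arccos(p₁·p₂) ≈ 1.855 rad (106.3°).
Interpolate at f = 5/8 with slerp weights a = sin((1−f)δ)/sin δ ≈ 0.667, b = sin(fδ)/sin δ ≈ 0.955.
p = a·p₁ + b·p₂ ≈ (0.296, -0.466, 0.834); φ = arcsin(p_z) ≈ 56.49°, λ = atan2(p_y, p_x) ≈ -57.63°.

≈ lat 56°, lon -58°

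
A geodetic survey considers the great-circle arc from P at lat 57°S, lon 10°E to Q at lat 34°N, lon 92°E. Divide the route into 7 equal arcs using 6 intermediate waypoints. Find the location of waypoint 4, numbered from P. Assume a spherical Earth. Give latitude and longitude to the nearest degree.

≈ lat 8°S, lon 65°E

From cos δ = sin φ₁ sin φ₂ + cos φ₁ cos φ₂ cos Δλ, the central angle is δ ≈ 1.989 rad (114.0°).
Interpolate at f = 4/7 with slerp weights a = sin((1−f)δ)/sin δ ≈ 0.824, b = sin(fδ)/sin δ ≈ 0.993.
p = a·p₁ + b·p₂ ≈ (0.413, 0.900, -0.136); φ = arcsin(p_z) ≈ -7.81°, λ = atan2(p_y, p_x) ≈ 65.35°.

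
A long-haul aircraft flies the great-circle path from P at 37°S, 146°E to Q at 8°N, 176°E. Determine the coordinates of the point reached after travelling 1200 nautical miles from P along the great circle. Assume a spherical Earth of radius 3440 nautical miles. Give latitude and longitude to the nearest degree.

Convert each endpoint to a unit vector on the sphere (x = cos φ cos λ, y = cos φ sin λ, z = sin φ).
The central angle between the endpoints is δ = arccos(p₁·p₂) ≈ 0.926 rad (53.0°). The total great-circle distance is δ·R ≈ 0.926 × 3440 ≈ 3185 nmi, so the target fraction is f = 1200/3185 ≈ 0.377.
Interpolate at f ≈ 0.377 with slerp weights a = sin((1−f)δ)/sin δ ≈ 0.683, b = sin(fδ)/sin δ ≈ 0.428.
p = a·p₁ + b·p₂ ≈ (-0.875, 0.334, -0.351); φ = arcsin(p_z) ≈ -20.57°, λ = atan2(p_y, p_x) ≈ 159.07°.

≈ 21°S, 159°E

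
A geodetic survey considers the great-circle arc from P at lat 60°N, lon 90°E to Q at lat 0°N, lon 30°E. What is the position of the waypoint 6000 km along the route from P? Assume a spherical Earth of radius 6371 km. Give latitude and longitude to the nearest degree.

The haversine formula gives a central angle δ ≈ 1.318 rad (75.5°) between the endpoints. The total great-circle distance is δ·R ≈ 1.318 × 6371 ≈ 8398 km, so the target fraction is f = 6000/8398 ≈ 0.714.
Interpolate at f ≈ 0.714 with slerp weights a = sin((1−f)δ)/sin δ ≈ 0.380, b = sin(fδ)/sin δ ≈ 0.835.
p = a·p₁ + b·p₂ ≈ (0.723, 0.607, 0.329); φ = arcsin(p_z) ≈ 19.19°, λ = atan2(p_y, p_x) ≈ 40.02°.

≈ lat 19°N, lon 40°E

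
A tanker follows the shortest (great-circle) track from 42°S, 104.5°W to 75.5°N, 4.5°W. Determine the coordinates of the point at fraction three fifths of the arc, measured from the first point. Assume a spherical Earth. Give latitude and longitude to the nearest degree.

≈ 35°N, 81°W

The haversine formula gives a central angle δ ≈ 2.319 rad (132.9°) between the endpoints.
Interpolate at f = 3/5 with slerp weights a = sin((1−f)δ)/sin δ ≈ 1.091, b = sin(fδ)/sin δ ≈ 1.342.
p = a·p₁ + b·p₂ ≈ (0.132, -0.812, 0.569); φ = arcsin(p_z) ≈ 34.69°, λ = atan2(p_y, p_x) ≈ -80.77°.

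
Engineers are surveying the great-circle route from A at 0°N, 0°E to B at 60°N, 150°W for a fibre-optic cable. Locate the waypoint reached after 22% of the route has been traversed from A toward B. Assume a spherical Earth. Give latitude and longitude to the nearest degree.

Write both endpoints as unit vectors p₁, p₂ with components (cos φ cos λ, cos φ sin λ, sin φ).
The central angle between the endpoints is δ = arccos(p₁·p₂) ≈ 2.019 rad (115.7°).
Interpolate at f = 0.22 with slerp weights a = sin((1−f)δ)/sin δ ≈ 1.109, b = sin(fδ)/sin δ ≈ 0.477.
p = a·p₁ + b·p₂ ≈ (0.903, -0.119, 0.413); φ = arcsin(p_z) ≈ 24.38°, λ = atan2(p_y, p_x) ≈ -7.52°.

≈ 24°N, 8°W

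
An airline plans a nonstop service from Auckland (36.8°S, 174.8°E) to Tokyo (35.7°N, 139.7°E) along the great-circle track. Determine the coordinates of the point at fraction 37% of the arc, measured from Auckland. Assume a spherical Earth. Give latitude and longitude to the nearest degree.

≈ (10°S, 161°E)

Convert each endpoint to a unit vector on the sphere (x = cos φ cos λ, y = cos φ sin λ, z = sin φ).
The central angle between the endpoints is δ = arccos(p₁·p₂) ≈ 1.387 rad (79.5°).
Interpolate at f = 0.37 with slerp weights a = sin((1−f)δ)/sin δ ≈ 0.780, b = sin(fδ)/sin δ ≈ 0.499.
p = a·p₁ + b·p₂ ≈ (-0.931, 0.319, -0.176); φ = arcsin(p_z) ≈ -10.12°, λ = atan2(p_y, p_x) ≈ 161.10°.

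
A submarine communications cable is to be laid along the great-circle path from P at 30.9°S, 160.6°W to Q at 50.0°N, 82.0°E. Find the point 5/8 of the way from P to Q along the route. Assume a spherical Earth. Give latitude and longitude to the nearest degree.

Write both endpoints as unit vectors p₁, p₂ with components (cos φ cos λ, cos φ sin λ, sin φ).
The central angle between the endpoints is δ = arccos(p₁·p₂) ≈ 2.275 rad (130.3°).
Interpolate at f = 5/8 with slerp weights a = sin((1−f)δ)/sin δ ≈ 0.988, b = sin(fδ)/sin δ ≈ 1.297.
p = a·p₁ + b·p₂ ≈ (-0.684, 0.544, 0.486); φ = arcsin(p_z) ≈ 29.10°, λ = atan2(p_y, p_x) ≈ 141.49°.

≈ 29°N, 141°E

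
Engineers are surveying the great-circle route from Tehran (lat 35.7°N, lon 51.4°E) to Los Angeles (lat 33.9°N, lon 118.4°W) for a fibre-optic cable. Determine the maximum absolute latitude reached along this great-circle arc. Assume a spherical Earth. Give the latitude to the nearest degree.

The great circle lies in the plane with unit normal n̂ = (p₁ × p₂)/|p₁ × p₂|.
Here n̂_z ≈ -0.127; the vertex latitude is φ_max = arccos|n̂_z| ≈ 82.7°.
Check via Clairaut: cos φ_max = |cos φ₁| · sin C = cos(35.7°)·sin(9.0°) ≈ 0.127, again giving ≈ 82.7°.

≈ 83°N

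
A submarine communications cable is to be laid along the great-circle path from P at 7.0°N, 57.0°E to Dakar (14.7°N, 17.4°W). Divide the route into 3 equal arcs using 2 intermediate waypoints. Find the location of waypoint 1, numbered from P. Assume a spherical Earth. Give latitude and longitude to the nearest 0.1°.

≈ 11.8°N, 32.7°E

Convert each endpoint to a unit vector on the sphere (x = cos φ cos λ, y = cos φ sin λ, z = sin φ).
The central angle between the endpoints is δ = arccos(p₁·p₂) ≈ 1.278 rad (73.2°).
Interpolate at f = 1/3 with slerp weights a = sin((1−f)δ)/sin δ ≈ 0.786, b = sin(fδ)/sin δ ≈ 0.432.
p = a·p₁ + b·p₂ ≈ (0.823, 0.529, 0.205); φ = arcsin(p_z) ≈ 11.85°, λ = atan2(p_y, p_x) ≈ 32.75°.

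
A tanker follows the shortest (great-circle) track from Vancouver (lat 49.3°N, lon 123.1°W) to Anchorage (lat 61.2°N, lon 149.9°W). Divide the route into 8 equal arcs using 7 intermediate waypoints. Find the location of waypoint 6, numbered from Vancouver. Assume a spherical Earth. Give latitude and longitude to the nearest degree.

≈ lat 59°N, lon 142°W

The haversine formula gives a central angle δ ≈ 0.334 rad (19.1°) between the endpoints.
Interpolate at f = 6/8 with slerp weights a = sin((1−f)δ)/sin δ ≈ 0.254, b = sin(fδ)/sin δ ≈ 0.756.
p = a·p₁ + b·p₂ ≈ (-0.406, -0.322, 0.856); φ = arcsin(p_z) ≈ 58.82°, λ = atan2(p_y, p_x) ≈ -141.59°.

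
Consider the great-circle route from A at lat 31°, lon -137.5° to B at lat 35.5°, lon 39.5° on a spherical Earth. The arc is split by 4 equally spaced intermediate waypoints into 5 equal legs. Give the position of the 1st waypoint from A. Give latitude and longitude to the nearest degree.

The haversine formula gives a central angle δ ≈ 1.980 rad (113.4°) between the endpoints.
Interpolate at f = 1/5 with slerp weights a = sin((1−f)δ)/sin δ ≈ 1.090, b = sin(fδ)/sin δ ≈ 0.420.
p = a·p₁ + b·p₂ ≈ (-0.425, -0.413, 0.805); φ = arcsin(p_z) ≈ 53.65°, λ = atan2(p_y, p_x) ≈ -135.77°.

≈ lat 54°, lon -136°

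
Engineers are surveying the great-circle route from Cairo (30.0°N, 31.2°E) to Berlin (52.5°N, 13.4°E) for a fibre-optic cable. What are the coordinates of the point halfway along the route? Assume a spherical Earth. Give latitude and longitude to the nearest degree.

Convert each endpoint to a unit vector on the sphere (x = cos φ cos λ, y = cos φ sin λ, z = sin φ).
The central angle between the endpoints is δ = arccos(p₁·p₂) ≈ 0.454 rad (26.0°).
Interpolate at f = 1/2 with slerp weights a = sin((1−f)δ)/sin δ ≈ 0.513, b = sin(fδ)/sin δ ≈ 0.513.
p = a·p₁ + b·p₂ ≈ (0.684, 0.303, 0.664); φ = arcsin(p_z) ≈ 41.58°, λ = atan2(p_y, p_x) ≈ 23.86°.

≈ 42°N, 24°E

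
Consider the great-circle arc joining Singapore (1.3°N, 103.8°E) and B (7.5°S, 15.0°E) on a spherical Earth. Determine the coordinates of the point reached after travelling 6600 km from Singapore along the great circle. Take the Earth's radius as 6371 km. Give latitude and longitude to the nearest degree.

≈ (6°S, 45°E)

From cos δ = sin φ₁ sin φ₂ + cos φ₁ cos φ₂ cos Δλ, the central angle is δ ≈ 1.553 rad (89.0°). The total great-circle distance is δ·R ≈ 1.553 × 6371 ≈ 9894 km, so the target fraction is f = 6600/9894 ≈ 0.667.
Interpolate at f ≈ 0.667 with slerp weights a = sin((1−f)δ)/sin δ ≈ 0.494, b = sin(fδ)/sin δ ≈ 0.860.
p = a·p₁ + b·p₂ ≈ (0.706, 0.701, -0.101); φ = arcsin(p_z) ≈ -5.80°, λ = atan2(p_y, p_x) ≈ 44.78°.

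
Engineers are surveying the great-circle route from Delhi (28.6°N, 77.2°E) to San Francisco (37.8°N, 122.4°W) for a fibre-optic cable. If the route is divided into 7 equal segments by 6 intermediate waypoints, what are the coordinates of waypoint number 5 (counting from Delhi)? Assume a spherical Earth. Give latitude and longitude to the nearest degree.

Convert each endpoint to a unit vector on the sphere (x = cos φ cos λ, y = cos φ sin λ, z = sin φ).
The central angle between the endpoints is δ = arccos(p₁·p₂) ≈ 1.939 rad (111.1°).
Interpolate at f = 5/7 with slerp weights a = sin((1−f)δ)/sin δ ≈ 0.564, b = sin(fδ)/sin δ ≈ 1.054.
p = a·p₁ + b·p₂ ≈ (-0.336, -0.220, 0.916); φ = arcsin(p_z) ≈ 66.30°, λ = atan2(p_y, p_x) ≈ -146.81°.

≈ 66°N, 147°W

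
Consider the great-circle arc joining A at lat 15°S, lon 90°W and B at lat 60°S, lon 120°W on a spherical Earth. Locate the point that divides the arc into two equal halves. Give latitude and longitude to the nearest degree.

The haversine formula gives a central angle δ ≈ 0.873 rad (50.0°) between the endpoints.
Interpolate at f = 1/2 with slerp weights a = sin((1−f)δ)/sin δ ≈ 0.552, b = sin(fδ)/sin δ ≈ 0.552.
p = a·p₁ + b·p₂ ≈ (-0.138, -0.772, -0.621); φ = arcsin(p_z) ≈ -38.36°, λ = atan2(p_y, p_x) ≈ -100.13°.

≈ lat 38°S, lon 100°W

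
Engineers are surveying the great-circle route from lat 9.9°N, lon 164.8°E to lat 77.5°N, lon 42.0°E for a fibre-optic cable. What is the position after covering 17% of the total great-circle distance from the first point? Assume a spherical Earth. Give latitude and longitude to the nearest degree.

≈ lat 24°N, lon 162°E

The haversine formula gives a central angle δ ≈ 1.518 rad (87.0°) between the endpoints.
Interpolate at f = 0.17 with slerp weights a = sin((1−f)δ)/sin δ ≈ 0.953, b = sin(fδ)/sin δ ≈ 0.256.
p = a·p₁ + b·p₂ ≈ (-0.865, 0.283, 0.413); φ = arcsin(p_z) ≈ 24.42°, λ = atan2(p_y, p_x) ≈ 161.87°.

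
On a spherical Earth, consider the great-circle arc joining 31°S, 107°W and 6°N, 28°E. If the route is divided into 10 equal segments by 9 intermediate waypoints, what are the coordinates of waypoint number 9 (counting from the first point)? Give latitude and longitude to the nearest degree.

≈ 2°S, 17°E

Convert each endpoint to a unit vector on the sphere (x = cos φ cos λ, y = cos φ sin λ, z = sin φ).
The central angle between the endpoints is δ = arccos(p₁·p₂) ≈ 2.287 rad (131.0°).
Interpolate at f = 9/10 with slerp weights a = sin((1−f)δ)/sin δ ≈ 0.301, b = sin(fδ)/sin δ ≈ 1.171.
p = a·p₁ + b·p₂ ≈ (0.953, 0.300, -0.032); φ = arcsin(p_z) ≈ -1.86°, λ = atan2(p_y, p_x) ≈ 17.50°.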